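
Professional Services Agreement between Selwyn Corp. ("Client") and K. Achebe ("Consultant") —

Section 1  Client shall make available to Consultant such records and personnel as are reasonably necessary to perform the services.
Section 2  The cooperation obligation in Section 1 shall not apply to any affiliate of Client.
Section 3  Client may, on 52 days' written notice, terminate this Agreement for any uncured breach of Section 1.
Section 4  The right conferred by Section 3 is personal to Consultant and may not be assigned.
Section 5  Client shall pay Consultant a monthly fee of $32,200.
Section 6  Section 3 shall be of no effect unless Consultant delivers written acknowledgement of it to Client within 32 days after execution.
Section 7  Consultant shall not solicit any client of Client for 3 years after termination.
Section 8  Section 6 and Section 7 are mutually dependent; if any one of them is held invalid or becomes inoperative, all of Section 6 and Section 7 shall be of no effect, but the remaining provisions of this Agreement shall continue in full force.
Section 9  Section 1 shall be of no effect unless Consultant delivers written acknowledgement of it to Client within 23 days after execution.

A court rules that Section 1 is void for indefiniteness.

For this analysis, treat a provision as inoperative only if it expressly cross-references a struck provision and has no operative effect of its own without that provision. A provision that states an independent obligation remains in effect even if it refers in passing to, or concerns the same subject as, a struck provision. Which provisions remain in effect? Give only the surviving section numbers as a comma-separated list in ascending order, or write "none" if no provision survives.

Section 1 is struck. Section 2 has no operative effect of its own apart from Section 1 and is therefore inoperative. Section 3 merely fixes the termination right for breach of Section 1; with Section 1 gone it has nothing to operate on and falls away. Section 9 operates only by reference to Section 1, so it falls with Section 1. The only function of Section 4 is the non-assignment of Section 3, so it cannot stand once Section 3 is removed. The only function of Section 6 is the acknowledgement condition for Section 3, so it cannot stand once Section 3 is removed. Section 8 declares Section 6 and Section 7 mutually dependent; since one of them has fallen, all of them are of no effect. That brings down Section 7 as well. The remainder continues in force under Section 8. That leaves Section 5 and Section 8 in effect.

5, 8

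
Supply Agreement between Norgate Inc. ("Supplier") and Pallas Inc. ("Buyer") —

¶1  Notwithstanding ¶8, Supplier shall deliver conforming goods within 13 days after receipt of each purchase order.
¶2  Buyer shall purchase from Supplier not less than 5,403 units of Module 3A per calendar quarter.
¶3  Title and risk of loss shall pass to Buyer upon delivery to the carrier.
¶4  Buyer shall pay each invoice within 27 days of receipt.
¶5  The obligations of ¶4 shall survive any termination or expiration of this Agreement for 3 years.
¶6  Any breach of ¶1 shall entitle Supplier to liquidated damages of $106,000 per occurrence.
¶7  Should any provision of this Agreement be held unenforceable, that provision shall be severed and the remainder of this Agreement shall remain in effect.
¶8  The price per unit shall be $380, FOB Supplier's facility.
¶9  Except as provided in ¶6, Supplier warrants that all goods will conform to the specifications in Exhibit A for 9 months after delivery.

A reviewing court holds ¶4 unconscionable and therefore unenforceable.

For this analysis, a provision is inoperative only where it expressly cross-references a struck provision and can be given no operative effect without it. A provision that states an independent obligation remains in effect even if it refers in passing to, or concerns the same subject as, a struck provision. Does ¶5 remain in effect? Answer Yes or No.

No

¶4 is struck. ¶5 has no operative effect of its own apart from ¶4 and is therefore inoperative. Under the severability clause in ¶7, the remaining provisions continue in force. That leaves ¶1, ¶2, ¶3, ¶6, ¶7, ¶8, and ¶9 in effect. ¶5 is among the inoperative provisions, so the answer is no.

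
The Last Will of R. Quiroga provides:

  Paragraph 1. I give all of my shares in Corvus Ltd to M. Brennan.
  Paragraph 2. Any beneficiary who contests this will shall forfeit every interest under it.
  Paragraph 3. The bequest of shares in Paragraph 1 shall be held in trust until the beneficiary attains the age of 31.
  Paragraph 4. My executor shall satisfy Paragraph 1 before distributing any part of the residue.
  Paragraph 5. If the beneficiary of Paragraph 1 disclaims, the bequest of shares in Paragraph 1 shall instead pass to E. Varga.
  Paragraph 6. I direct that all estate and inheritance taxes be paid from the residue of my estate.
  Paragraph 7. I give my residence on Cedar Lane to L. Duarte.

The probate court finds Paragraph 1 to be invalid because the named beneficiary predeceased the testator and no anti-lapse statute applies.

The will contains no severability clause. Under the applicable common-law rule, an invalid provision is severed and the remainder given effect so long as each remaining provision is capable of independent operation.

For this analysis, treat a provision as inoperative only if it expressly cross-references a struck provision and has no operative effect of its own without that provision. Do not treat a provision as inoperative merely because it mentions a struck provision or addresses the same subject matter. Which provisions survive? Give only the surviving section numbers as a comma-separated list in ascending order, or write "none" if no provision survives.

Paragraph 1 is struck. The only function of Paragraph 3 is the trust for Paragraph 1, so it cannot stand once Paragraph 1 is removed. Paragraph 4 operates only by reference to Paragraph 1, so it falls with Paragraph 1. Paragraph 5 operates only by reference to Paragraph 1, so it falls with Paragraph 1. Under the stated default rule, only provisions that cannot operate independently fall away; the rest are enforced. That leaves Paragraph 2, Paragraph 6, and Paragraph 7 in effect.

2, 6, 7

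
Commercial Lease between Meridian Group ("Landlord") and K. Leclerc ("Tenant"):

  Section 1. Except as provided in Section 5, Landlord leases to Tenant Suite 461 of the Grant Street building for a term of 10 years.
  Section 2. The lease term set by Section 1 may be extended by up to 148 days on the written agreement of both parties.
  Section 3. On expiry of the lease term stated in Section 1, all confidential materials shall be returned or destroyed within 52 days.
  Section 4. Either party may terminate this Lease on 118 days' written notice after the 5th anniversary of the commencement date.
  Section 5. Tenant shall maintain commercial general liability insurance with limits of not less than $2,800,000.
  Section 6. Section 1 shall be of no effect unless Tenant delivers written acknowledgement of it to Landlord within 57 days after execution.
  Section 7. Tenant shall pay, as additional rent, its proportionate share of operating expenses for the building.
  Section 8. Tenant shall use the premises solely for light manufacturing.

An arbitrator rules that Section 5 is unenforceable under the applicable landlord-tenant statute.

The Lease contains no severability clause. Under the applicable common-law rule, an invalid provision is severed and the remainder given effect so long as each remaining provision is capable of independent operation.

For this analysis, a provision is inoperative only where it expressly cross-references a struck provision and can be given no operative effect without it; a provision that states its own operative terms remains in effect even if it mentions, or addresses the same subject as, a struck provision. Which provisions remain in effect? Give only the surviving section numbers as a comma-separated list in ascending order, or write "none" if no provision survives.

1, 2, 3, 4, 6, 7, 8

Section 5 is struck. Section 1 mentions Section 5 but its own obligation stands independently of Section 5, so Section 1 is not affected. No other provision's operative terms depend on Section 5. Under the stated default rule, only provisions that cannot operate independently fall away; the rest are enforced. Section 1, Section 2, Section 3, Section 4, Section 6, Section 7, and Section 8 remain in effect.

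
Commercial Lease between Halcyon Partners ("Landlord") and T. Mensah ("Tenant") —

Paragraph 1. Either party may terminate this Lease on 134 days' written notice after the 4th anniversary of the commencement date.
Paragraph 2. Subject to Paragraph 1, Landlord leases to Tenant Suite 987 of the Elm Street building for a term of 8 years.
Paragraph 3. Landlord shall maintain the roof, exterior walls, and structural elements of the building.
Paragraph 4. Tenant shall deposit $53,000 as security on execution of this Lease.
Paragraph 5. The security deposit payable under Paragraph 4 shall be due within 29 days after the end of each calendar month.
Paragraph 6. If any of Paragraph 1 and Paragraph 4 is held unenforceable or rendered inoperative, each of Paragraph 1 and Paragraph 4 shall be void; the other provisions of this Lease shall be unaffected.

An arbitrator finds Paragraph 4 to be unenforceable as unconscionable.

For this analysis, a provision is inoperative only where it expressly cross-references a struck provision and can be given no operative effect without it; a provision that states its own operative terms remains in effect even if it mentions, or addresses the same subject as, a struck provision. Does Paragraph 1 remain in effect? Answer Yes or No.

Paragraph 4 is struck. The whole of Paragraph 5 is the payment deadline for the security deposit, defined by reference to Paragraph 4, so Paragraph 5 cannot stand once Paragraph 4 is removed. Although Paragraph 2 refers to Paragraph 1, its operative terms do not depend on Paragraph 1, so it remains in effect. Paragraph 6 declares Paragraph 1 and Paragraph 4 mutually dependent; since one of them has fallen, all of them are of no effect. That brings down Paragraph 1 as well. The remainder continues in force under Paragraph 6. The provisions still in force are Paragraph 2, Paragraph 3, and Paragraph 6. Paragraph 1 is among the inoperative provisions, so the answer is no.

No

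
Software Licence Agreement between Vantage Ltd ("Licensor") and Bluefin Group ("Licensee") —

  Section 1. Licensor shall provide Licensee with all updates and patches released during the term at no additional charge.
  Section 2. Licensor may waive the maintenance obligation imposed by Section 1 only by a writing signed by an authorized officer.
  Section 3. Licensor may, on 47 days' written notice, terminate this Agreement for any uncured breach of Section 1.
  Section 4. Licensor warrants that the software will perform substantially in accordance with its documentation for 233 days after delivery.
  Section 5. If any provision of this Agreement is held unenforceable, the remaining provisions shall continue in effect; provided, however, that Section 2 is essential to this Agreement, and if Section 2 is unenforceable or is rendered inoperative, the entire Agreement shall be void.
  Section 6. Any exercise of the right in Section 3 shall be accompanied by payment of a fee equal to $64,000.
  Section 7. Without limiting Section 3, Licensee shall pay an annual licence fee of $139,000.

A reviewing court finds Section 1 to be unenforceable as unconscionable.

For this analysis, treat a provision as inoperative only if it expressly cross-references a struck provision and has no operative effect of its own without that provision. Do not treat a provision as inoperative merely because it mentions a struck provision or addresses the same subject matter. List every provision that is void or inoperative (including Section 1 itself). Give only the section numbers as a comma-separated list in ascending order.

1, 2, 3, 4, 5, 6, 7

Section 1 is struck. Section 2 merely fixes the waiver condition for Section 1; with Section 1 gone it has nothing to operate on and falls away. Section 3 has no operative effect of its own apart from Section 1 and is therefore inoperative. The only function of Section 6 is the exercise fee for Section 3, so it cannot stand once Section 3 is removed. Section 5 makes Section 2 an essential term, and Section 2 has been rendered inoperative by the cascade; under Section 5, the entire Agreement is therefore void. No provision of the Agreement survives.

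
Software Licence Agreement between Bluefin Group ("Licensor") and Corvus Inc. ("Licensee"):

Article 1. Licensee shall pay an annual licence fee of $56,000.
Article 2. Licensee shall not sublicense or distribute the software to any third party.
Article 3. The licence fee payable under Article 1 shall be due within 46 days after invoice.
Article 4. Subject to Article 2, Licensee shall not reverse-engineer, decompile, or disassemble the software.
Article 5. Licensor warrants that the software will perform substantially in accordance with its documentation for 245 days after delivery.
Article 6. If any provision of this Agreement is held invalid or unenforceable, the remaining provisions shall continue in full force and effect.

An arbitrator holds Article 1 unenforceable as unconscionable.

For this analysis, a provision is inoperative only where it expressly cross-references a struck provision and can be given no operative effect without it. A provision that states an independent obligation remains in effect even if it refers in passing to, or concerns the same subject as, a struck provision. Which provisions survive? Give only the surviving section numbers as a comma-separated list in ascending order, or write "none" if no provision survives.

2, 4, 5, 6

Article 1 is struck. Article 3 has no operative effect of its own apart from Article 1 and is therefore inoperative. Under the severability clause in Article 6, the remaining provisions continue in force. Article 2, Article 4, Article 5, and Article 6 remain in effect.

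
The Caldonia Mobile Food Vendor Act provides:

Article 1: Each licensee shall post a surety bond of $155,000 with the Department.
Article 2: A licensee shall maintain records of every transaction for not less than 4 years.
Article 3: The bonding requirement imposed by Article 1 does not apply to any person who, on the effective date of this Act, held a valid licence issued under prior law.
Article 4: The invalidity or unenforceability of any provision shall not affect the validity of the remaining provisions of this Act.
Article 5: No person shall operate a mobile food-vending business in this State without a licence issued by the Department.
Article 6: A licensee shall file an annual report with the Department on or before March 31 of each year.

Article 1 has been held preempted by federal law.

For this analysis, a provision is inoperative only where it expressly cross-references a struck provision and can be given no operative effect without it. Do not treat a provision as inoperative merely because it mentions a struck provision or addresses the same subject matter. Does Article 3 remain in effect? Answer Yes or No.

No

Article 1 is struck. Article 3 operates only by reference to Article 1, so it falls with Article 1. Under the severability clause in Article 4, the remaining provisions continue in force. The provisions still in force are Article 2, Article 4, Article 5, and Article 6. Article 3 is among the inoperative provisions, so the answer is no.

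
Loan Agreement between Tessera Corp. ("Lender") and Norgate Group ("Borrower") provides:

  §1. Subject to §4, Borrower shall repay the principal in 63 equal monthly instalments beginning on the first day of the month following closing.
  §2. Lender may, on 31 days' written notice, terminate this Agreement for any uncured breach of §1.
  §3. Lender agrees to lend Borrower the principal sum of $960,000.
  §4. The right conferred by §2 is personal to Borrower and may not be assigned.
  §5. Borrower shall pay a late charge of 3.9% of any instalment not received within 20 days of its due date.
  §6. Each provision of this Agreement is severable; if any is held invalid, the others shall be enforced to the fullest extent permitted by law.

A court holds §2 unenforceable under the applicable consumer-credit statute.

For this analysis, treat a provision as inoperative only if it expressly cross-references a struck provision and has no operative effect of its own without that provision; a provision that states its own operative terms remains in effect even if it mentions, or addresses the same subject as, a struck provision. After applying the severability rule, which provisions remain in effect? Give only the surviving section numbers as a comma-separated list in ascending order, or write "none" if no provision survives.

1, 3, 5, 6

§2 is struck. §4 has no operative effect of its own apart from §2 and is therefore inoperative. §1 mentions §4 but its own obligation stands independently of §4, so §1 is not affected. Under the severability clause in §6, the remaining provisions continue in force. §1, §3, §5, and §6 remain in effect.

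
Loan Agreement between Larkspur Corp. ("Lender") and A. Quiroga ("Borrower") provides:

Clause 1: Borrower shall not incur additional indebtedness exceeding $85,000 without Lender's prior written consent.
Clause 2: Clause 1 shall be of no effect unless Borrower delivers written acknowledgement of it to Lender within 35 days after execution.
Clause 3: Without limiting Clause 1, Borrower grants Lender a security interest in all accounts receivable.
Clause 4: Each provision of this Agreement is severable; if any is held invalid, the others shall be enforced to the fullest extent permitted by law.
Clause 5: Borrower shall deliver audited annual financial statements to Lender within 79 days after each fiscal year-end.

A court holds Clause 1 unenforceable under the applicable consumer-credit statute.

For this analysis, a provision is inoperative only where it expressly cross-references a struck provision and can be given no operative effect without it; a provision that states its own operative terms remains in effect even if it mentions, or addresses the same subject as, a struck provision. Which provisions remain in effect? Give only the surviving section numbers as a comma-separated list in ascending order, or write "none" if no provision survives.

Clause 1 is struck. Clause 2 operates only by reference to Clause 1, so it falls with Clause 1. Clause 3 mentions Clause 1 but its own obligation stands independently of Clause 1, so Clause 3 is not affected. Under the severability clause in Clause 4, the remaining provisions continue in force. That leaves Clause 3, Clause 4, and Clause 5 in effect.

3, 4, 5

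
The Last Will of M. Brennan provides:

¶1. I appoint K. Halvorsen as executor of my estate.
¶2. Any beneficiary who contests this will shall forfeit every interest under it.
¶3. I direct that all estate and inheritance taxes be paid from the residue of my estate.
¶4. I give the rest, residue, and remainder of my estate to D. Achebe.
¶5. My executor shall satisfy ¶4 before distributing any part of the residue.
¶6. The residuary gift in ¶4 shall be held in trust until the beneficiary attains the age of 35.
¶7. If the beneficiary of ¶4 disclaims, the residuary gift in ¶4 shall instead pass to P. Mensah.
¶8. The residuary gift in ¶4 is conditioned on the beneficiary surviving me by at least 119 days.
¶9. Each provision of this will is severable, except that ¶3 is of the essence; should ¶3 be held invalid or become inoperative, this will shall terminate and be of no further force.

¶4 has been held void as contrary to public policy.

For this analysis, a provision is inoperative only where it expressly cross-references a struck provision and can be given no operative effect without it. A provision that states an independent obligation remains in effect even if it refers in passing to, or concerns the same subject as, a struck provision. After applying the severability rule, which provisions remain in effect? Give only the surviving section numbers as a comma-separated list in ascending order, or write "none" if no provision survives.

1, 2, 3, 9

¶4 is struck. The only function of ¶5 is the priority direction for ¶4, so it cannot stand once ¶4 is removed. ¶6 has no operative effect of its own apart from ¶4 and is therefore inoperative. ¶7 operates only by reference to ¶4, so it falls with ¶4. ¶8 merely fixes the survivorship condition on ¶4; with ¶4 gone it has nothing to operate on and falls away. ¶9 makes ¶3 an essential term, but ¶3 is unaffected, so the severability proviso in ¶9 preserves the remaining provisions. That leaves ¶1, ¶2, ¶3, and ¶9 in effect.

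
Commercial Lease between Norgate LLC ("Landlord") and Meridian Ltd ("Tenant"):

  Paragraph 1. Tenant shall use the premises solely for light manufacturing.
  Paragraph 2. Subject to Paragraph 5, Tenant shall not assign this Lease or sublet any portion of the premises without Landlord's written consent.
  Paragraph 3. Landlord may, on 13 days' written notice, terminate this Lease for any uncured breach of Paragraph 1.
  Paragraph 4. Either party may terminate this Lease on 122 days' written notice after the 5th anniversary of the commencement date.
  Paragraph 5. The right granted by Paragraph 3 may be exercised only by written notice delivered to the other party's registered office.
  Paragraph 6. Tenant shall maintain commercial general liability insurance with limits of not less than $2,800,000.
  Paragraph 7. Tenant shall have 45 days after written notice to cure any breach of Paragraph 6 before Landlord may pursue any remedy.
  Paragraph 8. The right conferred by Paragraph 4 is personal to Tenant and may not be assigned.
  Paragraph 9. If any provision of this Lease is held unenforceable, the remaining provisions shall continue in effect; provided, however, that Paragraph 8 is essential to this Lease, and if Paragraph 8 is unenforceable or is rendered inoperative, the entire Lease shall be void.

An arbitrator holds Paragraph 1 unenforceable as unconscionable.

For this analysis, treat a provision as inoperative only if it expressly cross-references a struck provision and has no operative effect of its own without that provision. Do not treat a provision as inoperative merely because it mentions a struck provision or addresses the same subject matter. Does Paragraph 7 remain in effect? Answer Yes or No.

Paragraph 1 is struck. The only function of Paragraph 3 is the termination right for breach of Paragraph 1, so it cannot stand once Paragraph 1 is removed. Paragraph 5 operates only by reference to Paragraph 3, so it falls with Paragraph 3. Although Paragraph 2 refers to Paragraph 5, its operative terms do not depend on Paragraph 5, so it remains in effect. Paragraph 9 makes Paragraph 8 an essential term, but Paragraph 8 is unaffected, so the severability proviso in Paragraph 9 preserves the remaining provisions. The provisions still in force are Paragraph 2, Paragraph 4, Paragraph 6, Paragraph 7, Paragraph 8, and Paragraph 9. Paragraph 7 is among the surviving provisions, so the answer is yes.

Yes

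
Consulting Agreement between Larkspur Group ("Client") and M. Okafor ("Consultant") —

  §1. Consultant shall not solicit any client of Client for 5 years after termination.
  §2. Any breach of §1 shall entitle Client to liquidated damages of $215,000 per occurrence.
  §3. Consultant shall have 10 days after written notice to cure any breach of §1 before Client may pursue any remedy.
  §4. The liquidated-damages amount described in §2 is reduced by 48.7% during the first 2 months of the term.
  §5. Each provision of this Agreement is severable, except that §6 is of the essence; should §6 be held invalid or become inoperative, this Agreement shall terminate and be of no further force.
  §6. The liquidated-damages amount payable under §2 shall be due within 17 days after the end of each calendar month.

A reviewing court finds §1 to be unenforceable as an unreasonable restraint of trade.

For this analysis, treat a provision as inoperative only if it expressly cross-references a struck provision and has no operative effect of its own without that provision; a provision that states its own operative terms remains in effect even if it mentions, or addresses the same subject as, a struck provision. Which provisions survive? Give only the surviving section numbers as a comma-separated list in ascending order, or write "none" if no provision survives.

none

§1 is struck. The whole of §2 is the liquidated-damages amount, defined by reference to §1, so §2 cannot stand once §1 is removed. §3 has no operative effect of its own apart from §1 and is therefore inoperative. The whole of §4 is the introductory reduction to the liquidated-damages amount, defined by reference to §2, so §4 cannot stand once §2 is removed. The whole of §6 is the payment deadline for the liquidated-damages amount, defined by reference to §2, so §6 cannot stand once §2 is removed. §5 makes §6 an essential term, and §6 has been rendered inoperative by the cascade; under §5, the entire Agreement is therefore void. No provision of the Agreement survives.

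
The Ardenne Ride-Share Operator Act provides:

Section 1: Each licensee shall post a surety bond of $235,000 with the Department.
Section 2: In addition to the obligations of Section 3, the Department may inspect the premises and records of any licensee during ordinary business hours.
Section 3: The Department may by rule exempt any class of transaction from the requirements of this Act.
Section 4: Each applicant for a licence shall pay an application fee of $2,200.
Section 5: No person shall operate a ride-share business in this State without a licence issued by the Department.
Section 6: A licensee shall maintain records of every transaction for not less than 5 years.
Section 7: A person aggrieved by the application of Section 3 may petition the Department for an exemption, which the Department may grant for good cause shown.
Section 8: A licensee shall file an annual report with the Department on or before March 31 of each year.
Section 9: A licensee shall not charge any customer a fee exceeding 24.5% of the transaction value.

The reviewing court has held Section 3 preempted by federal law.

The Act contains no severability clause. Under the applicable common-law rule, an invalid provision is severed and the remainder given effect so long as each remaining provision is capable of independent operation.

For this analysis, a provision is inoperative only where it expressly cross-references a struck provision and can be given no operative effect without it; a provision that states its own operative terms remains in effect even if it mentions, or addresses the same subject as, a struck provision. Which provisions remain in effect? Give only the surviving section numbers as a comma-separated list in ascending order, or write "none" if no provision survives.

1, 2, 4, 5, 6, 8, 9

Section 3 is struck. Section 7 merely fixes the exemption procedure for Section 3; with Section 3 gone it has nothing to operate on and falls away. Although Section 2 refers to Section 3, its operative terms do not depend on Section 3, so it remains in effect. With no severability clause, the stated default rule severs what cannot stand and enforces each remaining provision that can operate on its own. That leaves Section 1, Section 2, Section 4, Section 5, Section 6, Section 8, and Section 9 in effect.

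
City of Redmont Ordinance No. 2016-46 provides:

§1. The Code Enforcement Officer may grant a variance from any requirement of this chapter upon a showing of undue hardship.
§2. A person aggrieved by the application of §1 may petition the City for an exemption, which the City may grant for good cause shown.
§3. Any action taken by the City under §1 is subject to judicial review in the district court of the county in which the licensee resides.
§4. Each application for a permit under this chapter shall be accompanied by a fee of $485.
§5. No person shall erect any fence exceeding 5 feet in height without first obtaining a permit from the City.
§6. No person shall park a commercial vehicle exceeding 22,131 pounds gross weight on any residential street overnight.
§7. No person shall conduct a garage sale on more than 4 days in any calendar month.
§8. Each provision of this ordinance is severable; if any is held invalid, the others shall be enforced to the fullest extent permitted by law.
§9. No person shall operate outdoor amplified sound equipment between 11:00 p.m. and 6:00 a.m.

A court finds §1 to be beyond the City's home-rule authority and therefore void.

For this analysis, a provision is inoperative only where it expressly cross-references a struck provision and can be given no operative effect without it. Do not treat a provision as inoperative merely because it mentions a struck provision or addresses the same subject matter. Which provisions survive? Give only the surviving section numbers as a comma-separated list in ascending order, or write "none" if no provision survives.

4, 5, 6, 7, 8, 9

§1 is struck. §2 has no operative effect of its own apart from §1 and is therefore inoperative. The only function of §3 is the judicial-review right for §1, so it cannot stand once §1 is removed. Under the severability clause in §8, the remaining provisions continue in force. §4, §5, §6, §7, §8, and §9 remain in effect.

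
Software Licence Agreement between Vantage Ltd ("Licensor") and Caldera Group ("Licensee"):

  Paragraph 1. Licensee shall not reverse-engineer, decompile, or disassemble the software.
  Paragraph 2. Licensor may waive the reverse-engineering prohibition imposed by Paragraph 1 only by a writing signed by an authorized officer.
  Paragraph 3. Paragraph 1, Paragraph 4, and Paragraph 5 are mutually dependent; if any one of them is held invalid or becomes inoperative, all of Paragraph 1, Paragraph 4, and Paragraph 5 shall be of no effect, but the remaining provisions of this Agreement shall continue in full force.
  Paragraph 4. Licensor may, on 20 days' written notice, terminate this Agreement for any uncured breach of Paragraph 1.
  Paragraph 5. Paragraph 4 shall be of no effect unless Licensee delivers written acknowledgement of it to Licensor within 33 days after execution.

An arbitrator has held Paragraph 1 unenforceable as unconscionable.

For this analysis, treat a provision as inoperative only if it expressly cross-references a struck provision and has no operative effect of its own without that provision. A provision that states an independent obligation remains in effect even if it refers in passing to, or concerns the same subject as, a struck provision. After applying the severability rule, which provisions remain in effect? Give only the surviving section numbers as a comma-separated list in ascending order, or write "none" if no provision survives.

3

Paragraph 1 is struck. The only function of Paragraph 2 is the waiver condition for Paragraph 1, so it cannot stand once Paragraph 1 is removed. Paragraph 4 operates only by reference to Paragraph 1, so it falls with Paragraph 1. Paragraph 5 has no operative effect of its own apart from Paragraph 4 and is therefore inoperative. Paragraph 3 declares Paragraph 1, Paragraph 4, and Paragraph 5 mutually dependent; since one of them has fallen, all of them are of no effect. The remainder continues in force under Paragraph 3. Only Paragraph 3 remains in effect.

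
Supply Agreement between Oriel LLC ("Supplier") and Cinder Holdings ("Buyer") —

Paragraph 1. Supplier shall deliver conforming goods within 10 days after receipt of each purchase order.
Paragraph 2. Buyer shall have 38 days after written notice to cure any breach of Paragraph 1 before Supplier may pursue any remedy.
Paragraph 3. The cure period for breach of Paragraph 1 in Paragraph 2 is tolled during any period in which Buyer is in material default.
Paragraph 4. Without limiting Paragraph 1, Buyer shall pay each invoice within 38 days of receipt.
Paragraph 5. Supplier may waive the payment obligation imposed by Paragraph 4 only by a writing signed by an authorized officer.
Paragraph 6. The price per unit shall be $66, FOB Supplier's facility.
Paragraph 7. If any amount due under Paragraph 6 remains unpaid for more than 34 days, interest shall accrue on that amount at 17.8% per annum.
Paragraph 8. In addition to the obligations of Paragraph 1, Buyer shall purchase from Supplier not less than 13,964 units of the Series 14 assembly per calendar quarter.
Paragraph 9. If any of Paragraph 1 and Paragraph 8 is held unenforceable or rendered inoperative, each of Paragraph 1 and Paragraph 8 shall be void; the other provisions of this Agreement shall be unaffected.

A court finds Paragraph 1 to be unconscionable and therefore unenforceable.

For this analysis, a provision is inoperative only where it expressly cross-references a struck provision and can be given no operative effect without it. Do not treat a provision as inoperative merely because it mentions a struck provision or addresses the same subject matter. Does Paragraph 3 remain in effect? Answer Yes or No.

No

Paragraph 1 is struck. Paragraph 2 operates only by reference to Paragraph 1, so it falls with Paragraph 1. Paragraph 3 has no operative effect of its own apart from Paragraph 2 and is therefore inoperative. Paragraph 4 mentions Paragraph 1 but its own obligation stands independently of Paragraph 1, so Paragraph 4 is not affected. Paragraph 9 declares Paragraph 1 and Paragraph 8 mutually dependent; since one of them has fallen, all of them are of no effect. That brings down Paragraph 8 as well. The remainder continues in force under Paragraph 9. The provisions still in force are Paragraph 4, Paragraph 5, Paragraph 6, Paragraph 7, and Paragraph 9. Paragraph 3 is among the inoperative provisions, so the answer is no.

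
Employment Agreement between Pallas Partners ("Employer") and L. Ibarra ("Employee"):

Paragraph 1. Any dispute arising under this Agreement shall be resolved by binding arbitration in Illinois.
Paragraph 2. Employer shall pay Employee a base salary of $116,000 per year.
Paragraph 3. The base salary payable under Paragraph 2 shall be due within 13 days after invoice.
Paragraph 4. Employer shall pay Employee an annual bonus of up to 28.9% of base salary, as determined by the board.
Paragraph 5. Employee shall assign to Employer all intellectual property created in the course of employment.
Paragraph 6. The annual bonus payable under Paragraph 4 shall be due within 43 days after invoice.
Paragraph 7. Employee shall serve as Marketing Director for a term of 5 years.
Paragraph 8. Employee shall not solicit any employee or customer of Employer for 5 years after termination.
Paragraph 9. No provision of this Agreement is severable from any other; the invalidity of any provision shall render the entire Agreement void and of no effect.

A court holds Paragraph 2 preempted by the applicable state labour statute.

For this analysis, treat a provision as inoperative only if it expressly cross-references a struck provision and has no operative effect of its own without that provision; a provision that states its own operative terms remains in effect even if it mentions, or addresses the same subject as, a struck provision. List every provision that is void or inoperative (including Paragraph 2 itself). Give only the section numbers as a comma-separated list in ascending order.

Paragraph 2 is struck. Paragraph 3 operates only by reference to Paragraph 2, so it falls with Paragraph 2. Paragraph 9 provides that the Agreement is not severable, so the invalidity of any one provision voids the entire Agreement. No provision of the Agreement survives.

1, 2, 3, 4, 5, 6, 7, 8, 9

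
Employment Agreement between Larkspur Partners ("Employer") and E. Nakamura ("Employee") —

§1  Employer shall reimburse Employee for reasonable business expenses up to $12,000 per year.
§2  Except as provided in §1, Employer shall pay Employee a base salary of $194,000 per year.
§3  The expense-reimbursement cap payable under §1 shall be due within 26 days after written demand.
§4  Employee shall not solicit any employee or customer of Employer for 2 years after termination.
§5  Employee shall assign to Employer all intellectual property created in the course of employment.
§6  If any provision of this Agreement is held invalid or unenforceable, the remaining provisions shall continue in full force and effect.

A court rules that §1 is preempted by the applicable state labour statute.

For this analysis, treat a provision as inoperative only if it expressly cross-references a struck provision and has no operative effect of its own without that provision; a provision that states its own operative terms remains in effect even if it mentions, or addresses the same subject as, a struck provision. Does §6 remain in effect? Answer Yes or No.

§1 is struck. §3 operates only by reference to §1, so it falls with §1. §2 mentions §1 but its own obligation stands independently of §1, so §2 is not affected. Under the severability clause in §6, the remaining provisions continue in force. The provisions still in force are §2, §4, §5, and §6. §6 is among the surviving provisions, so the answer is yes.

Yes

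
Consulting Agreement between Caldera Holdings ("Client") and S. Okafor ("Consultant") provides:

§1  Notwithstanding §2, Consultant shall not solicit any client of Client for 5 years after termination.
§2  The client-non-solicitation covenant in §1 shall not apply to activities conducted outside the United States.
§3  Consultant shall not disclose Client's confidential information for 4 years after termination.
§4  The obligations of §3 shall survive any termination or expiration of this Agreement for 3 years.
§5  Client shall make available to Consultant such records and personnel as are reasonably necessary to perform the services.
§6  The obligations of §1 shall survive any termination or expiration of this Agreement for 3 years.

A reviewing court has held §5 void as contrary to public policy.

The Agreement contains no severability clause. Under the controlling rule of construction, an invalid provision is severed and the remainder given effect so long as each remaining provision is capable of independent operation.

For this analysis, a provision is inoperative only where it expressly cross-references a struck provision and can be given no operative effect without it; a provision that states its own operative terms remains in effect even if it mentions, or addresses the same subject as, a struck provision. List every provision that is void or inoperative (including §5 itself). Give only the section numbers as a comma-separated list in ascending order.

5

§5 is struck. No other provision's operative terms depend on §5. With no severability clause, the stated default rule severs what cannot stand and enforces each remaining provision that can operate on its own. That leaves §1, §2, §3, §4, and §6 in effect.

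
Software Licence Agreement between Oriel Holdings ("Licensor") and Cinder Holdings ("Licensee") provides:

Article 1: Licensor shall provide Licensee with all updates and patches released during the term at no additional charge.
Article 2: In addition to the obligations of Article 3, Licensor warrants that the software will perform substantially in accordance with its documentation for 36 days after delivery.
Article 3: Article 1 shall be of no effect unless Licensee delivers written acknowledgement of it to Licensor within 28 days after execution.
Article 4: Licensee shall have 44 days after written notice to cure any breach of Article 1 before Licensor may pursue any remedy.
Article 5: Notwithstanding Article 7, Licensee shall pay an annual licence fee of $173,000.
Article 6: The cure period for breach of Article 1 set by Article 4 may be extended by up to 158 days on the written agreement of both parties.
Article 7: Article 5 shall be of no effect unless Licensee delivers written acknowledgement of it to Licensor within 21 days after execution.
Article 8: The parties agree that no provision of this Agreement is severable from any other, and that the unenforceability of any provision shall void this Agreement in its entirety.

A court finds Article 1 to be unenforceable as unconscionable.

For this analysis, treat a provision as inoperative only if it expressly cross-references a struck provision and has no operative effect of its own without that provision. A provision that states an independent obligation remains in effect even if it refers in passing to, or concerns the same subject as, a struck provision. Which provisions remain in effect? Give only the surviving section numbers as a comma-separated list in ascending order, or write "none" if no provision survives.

Article 1 is struck. The only function of Article 3 is the acknowledgement condition for Article 1, so it cannot stand once Article 1 is removed. Article 4 has no operative effect of its own apart from Article 1 and is therefore inoperative. The whole of Article 6 is the extension of the cure period for breach of Article 1, defined by reference to Article 4, so Article 6 cannot stand once Article 4 is removed. Article 8 provides that the Agreement is not severable, so the invalidity of any one provision voids the entire Agreement. No provision of the Agreement survives.

none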